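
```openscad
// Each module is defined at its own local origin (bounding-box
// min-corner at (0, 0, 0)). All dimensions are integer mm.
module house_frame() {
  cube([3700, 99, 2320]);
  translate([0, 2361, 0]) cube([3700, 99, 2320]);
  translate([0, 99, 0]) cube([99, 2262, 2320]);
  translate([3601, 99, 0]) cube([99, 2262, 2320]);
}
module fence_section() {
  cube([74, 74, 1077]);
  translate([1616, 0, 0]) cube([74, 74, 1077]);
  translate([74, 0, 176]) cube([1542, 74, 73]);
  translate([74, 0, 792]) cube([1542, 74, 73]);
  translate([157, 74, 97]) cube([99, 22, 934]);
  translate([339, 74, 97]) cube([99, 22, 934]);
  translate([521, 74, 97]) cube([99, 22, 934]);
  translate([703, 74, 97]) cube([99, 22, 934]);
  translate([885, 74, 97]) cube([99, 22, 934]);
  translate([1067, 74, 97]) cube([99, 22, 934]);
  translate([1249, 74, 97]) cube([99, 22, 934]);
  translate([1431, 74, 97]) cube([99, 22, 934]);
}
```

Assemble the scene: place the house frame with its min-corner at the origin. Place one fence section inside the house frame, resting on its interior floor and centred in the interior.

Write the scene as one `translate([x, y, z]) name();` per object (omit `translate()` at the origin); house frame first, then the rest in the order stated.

house_frame();
translate([1005, 1182, 0]) fence_section();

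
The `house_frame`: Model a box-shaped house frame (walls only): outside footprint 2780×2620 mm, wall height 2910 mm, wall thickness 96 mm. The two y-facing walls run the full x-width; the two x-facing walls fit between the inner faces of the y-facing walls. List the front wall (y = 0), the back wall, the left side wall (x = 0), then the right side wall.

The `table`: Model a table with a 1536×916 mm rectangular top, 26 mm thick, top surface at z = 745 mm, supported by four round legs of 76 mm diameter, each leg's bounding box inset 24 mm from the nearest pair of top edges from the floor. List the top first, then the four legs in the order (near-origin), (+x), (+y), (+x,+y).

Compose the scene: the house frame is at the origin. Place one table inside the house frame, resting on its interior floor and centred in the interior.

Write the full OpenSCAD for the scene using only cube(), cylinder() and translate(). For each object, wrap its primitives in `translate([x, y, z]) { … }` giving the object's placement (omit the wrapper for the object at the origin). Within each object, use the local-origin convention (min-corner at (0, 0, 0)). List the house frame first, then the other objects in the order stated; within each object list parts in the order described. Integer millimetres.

cube([2780, 96, 2910]);
translate([0, 2524, 0]) cube([2780, 96, 2910]);
translate([0, 96, 0]) cube([96, 2428, 2910]);
translate([2684, 96, 0]) cube([96, 2428, 2910]);
translate([622, 852, 0]) {
  translate([0, 0, 719]) cube([1536, 916, 26]);
  translate([62, 62, 0]) cylinder(h = 719, r = 38);
  translate([1474, 62, 0]) cylinder(h = 719, r = 38);
  translate([62, 854, 0]) cylinder(h = 719, r = 38);
  translate([1474, 854, 0]) cylinder(h = 719, r = 38);
}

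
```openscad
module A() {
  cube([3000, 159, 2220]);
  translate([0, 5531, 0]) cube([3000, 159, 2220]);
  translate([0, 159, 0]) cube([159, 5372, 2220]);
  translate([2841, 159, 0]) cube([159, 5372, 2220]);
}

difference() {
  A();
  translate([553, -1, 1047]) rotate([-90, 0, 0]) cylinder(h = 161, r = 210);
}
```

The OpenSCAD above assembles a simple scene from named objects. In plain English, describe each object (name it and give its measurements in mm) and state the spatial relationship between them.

A is a box-shaped house frame (walls only): outside footprint 3000×5690 mm, wall height 2220 mm, wall thickness 159 mm. The two y-facing walls run the full x-width; the two x-facing walls fit between the inner faces of the y-facing walls.

The house frame has a circular hole of radius 210 mm through its front wall, centred at (x = 553, z = 1047).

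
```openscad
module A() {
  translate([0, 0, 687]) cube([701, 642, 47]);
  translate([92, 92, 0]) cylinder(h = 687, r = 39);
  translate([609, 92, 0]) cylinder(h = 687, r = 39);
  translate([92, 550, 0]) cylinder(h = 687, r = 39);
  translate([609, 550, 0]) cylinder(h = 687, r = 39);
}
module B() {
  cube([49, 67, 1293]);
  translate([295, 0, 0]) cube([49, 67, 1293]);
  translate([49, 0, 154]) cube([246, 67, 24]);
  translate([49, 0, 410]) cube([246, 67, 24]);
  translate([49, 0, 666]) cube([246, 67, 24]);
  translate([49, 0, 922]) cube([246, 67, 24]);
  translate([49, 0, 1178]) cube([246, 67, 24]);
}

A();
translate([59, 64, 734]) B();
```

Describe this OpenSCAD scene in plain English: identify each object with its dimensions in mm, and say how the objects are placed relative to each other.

A is a table: top 701 mm (x) × 642 mm (y), 47 mm thick, upper face at z = 734 mm, on four round legs of 78 mm diameter, each leg's bounding box inset 53 mm from the nearest pair of top edges, running from z = 0 to the bottom of the top.

B is a wooden ladder with two side rails of 49×67 mm section and 1293 mm height, set 344 mm apart overall. Between them run 5 rectangular rungs (67 mm deep, 24 mm thick), front faces flush with the rails' −y face. The bottom of the first rung is 154 mm above the floor and each subsequent rung is 256 mm higher than the one below.

The ladder is on top of the table.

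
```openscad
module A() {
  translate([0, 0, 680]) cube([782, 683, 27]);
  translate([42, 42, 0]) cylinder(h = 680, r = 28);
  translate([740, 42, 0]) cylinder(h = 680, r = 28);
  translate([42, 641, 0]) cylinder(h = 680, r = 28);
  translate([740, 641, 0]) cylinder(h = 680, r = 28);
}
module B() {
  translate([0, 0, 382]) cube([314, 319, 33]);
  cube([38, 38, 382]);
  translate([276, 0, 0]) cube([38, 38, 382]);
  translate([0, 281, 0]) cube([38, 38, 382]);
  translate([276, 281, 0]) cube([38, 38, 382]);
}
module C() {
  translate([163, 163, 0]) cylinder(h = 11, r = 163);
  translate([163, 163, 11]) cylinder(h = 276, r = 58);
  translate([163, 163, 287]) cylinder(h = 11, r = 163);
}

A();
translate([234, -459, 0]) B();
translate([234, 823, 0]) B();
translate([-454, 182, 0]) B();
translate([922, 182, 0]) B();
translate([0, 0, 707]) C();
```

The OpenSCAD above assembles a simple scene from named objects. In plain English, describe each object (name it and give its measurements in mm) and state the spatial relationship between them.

A is a table: top 782 mm (x) × 683 mm (y), 27 mm thick, upper face at z = 707 mm, on four round legs of 56 mm diameter, each leg's bounding box inset 14 mm from the nearest pair of top edges, running from z = 0 to the bottom of the top.

B is a four-legged stool. The seat is a 314×319×33 mm slab whose top surface is at z = 415 mm; four square legs, each 38×38 mm in cross-section, run from the floor (z = 0) to the underside of the seat, each flush with a corner of the seat.

C is a spool: two coaxial disc flanges of radius 163 mm and thickness 11 mm, joined by a core cylinder of radius 58 mm and height 276 mm. The lower flange rests on z = 0 and the three cylinders share a vertical axis.

Four stools sit around the table at the −y, +y, −x, +x sides. The spool is on top of the table.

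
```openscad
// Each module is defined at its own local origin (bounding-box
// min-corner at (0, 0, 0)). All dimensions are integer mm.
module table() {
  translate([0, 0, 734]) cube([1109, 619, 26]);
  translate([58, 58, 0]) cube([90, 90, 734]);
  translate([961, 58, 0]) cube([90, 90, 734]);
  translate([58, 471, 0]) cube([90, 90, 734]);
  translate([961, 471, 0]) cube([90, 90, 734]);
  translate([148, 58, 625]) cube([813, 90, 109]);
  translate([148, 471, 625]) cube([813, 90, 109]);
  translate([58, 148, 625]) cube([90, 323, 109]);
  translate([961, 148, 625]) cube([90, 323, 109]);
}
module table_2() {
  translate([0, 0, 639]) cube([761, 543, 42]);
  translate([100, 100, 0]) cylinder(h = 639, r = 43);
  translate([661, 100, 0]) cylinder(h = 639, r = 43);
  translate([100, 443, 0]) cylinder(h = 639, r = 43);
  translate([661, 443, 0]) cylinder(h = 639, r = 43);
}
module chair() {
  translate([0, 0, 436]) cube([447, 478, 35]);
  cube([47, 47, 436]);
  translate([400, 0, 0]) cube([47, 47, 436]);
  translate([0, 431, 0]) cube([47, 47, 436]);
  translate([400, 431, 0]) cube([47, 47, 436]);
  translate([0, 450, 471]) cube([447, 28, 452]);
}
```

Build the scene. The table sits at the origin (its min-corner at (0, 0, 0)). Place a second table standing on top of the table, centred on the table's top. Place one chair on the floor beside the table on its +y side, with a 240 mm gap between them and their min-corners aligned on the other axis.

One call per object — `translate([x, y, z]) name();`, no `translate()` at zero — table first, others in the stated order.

table();
translate([174, 38, 760]) table_2();
translate([0, 859, 0]) chair();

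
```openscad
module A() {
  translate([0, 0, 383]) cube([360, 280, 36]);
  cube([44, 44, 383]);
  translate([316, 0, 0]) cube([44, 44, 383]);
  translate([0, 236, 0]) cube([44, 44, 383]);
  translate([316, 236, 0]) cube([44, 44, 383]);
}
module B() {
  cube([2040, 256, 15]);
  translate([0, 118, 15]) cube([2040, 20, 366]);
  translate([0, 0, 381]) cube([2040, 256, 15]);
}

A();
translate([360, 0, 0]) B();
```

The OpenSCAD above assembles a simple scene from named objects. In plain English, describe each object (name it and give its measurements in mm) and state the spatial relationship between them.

A is a four-legged stool. The seat is 360×280 mm, 36 mm thick, top at z = 419 mm. It stands on four square legs, each 44×44 mm in cross-section, from z = 0 to the seat underside, each flush with a corner of the seat.

B is an I-beam lying along x, 2040 mm long. Overall section height 396 mm. Two flanges 256 mm wide (y) and 15 mm thick, one on the floor and one at the top; a web 20 mm thick runs between them, centred on the flange width.

The I-beam is against the stool's +x side, with their −y faces flush.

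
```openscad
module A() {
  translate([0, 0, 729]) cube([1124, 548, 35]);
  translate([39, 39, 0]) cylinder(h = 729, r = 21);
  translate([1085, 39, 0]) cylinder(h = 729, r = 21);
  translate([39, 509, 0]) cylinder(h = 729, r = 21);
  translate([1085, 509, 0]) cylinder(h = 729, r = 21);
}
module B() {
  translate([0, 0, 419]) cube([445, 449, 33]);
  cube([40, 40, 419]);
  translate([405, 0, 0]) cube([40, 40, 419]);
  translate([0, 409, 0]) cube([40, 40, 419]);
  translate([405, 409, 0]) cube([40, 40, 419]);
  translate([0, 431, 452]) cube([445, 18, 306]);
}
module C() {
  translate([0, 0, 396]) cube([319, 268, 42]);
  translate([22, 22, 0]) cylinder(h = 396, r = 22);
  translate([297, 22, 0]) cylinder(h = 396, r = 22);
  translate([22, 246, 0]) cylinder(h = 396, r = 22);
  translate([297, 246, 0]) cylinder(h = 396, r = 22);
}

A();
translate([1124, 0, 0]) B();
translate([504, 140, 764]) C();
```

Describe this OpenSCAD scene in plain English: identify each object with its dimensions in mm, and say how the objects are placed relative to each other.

A is a table with a 1124×548 mm rectangular top, 35 mm thick, top surface at z = 764 mm, supported by four round legs of 42 mm diameter, each leg's bounding box inset 18 mm from the nearest pair of top edges, running from the floor.

B is a chair: 445×449 mm seat, 33 mm thick, top at z = 452 mm, on four 40 mm square corner legs flush with the seat edges. A 18 mm thick backrest slab spans the full seat width, extending 306 mm above the seat top, its back face flush with the seat's +y edge.

C is a four-legged stool. The seat is a 319×268×42 mm slab whose top surface is at z = 438 mm; four round legs, each 44 mm in diameter, run from the floor (z = 0) to the underside of the seat, each leg's axis is inset half a diameter from the nearest pair of seat edges (so the leg's bounding box is flush with the corner).

The chair is against the table's +x side, with their −y faces flush. The stool is on top of the table.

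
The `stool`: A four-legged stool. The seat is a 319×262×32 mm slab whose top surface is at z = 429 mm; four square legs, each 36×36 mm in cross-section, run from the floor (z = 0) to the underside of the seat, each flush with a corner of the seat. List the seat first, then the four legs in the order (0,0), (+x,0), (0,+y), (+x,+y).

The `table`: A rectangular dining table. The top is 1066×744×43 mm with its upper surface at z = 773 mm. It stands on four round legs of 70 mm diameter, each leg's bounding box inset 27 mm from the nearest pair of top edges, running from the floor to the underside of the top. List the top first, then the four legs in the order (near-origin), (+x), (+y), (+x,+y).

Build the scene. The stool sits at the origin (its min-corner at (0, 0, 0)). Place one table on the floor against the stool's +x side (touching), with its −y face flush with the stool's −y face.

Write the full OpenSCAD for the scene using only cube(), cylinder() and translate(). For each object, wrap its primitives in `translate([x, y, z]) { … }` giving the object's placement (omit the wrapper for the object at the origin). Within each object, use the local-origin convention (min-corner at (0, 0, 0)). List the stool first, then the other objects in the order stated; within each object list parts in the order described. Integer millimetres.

translate([0, 0, 397]) cube([319, 262, 32]);
cube([36, 36, 397]);
translate([283, 0, 0]) cube([36, 36, 397]);
translate([0, 226, 0]) cube([36, 36, 397]);
translate([283, 226, 0]) cube([36, 36, 397]);
translate([319, 0, 0]) {
  translate([0, 0, 730]) cube([1066, 744, 43]);
  translate([62, 62, 0]) cylinder(h = 730, r = 35);
  translate([1004, 62, 0]) cylinder(h = 730, r = 35);
  translate([62, 682, 0]) cylinder(h = 730, r = 35);
  translate([1004, 682, 0]) cylinder(h = 730, r = 35);
}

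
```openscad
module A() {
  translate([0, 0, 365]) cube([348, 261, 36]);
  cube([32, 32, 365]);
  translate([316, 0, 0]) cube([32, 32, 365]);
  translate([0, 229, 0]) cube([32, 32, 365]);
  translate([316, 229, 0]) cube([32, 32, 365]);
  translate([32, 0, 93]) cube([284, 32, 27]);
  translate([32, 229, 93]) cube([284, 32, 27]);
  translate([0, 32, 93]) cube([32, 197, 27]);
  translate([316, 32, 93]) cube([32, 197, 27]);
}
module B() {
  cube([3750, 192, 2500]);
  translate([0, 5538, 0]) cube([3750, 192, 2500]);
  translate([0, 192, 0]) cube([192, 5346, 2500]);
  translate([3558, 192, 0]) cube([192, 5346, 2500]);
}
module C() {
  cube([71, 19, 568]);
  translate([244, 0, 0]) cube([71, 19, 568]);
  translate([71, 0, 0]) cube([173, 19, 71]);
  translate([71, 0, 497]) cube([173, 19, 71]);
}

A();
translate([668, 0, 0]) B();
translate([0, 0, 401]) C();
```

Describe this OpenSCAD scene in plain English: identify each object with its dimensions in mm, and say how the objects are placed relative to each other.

A is a four-legged stool. The seat is a 348×261×36 mm slab whose top surface is at z = 401 mm; four square legs, each 32×32 mm in cross-section, run from the floor (z = 0) to the underside of the seat, each flush with a corner of the seat. Four stretchers, 32 mm wide and 27 mm tall, connect adjacent legs with their undersides at z = 93 mm, each running between the inner faces of the legs it joins and aligned with the legs' outer faces on the other axis.

B is a box-shaped house frame (walls only): outside footprint 3750×5730 mm, wall height 2500 mm, wall thickness 192 mm. The two y-facing walls run the full x-width; the two x-facing walls fit between the inner faces of the y-facing walls.

C is a picture frame with a 173×426 mm rectangular opening (x by z) and a uniform 71 mm border on every side. Frame depth is 19 mm along y. It is built from two vertical stiles running the full outside height and two horizontal rails spanning the gap between the stiles.

The house frame is on the floor beside the stool on its +x side. The picture frame is on top of the stool.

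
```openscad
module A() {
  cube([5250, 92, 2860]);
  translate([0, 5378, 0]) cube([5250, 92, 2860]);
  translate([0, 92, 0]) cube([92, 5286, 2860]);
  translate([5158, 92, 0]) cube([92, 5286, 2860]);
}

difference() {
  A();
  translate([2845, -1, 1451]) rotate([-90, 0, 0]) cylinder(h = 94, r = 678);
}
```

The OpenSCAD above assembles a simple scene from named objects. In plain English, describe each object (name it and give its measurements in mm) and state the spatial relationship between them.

A is a box-shaped house frame (walls only): outside footprint 5250×5470 mm, wall height 2860 mm, wall thickness 92 mm. The two y-facing walls run the full x-width; the two x-facing walls fit between the inner faces of the y-facing walls.

The house frame has a circular hole of radius 678 mm through its front wall, centred at (x = 2845, z = 1451).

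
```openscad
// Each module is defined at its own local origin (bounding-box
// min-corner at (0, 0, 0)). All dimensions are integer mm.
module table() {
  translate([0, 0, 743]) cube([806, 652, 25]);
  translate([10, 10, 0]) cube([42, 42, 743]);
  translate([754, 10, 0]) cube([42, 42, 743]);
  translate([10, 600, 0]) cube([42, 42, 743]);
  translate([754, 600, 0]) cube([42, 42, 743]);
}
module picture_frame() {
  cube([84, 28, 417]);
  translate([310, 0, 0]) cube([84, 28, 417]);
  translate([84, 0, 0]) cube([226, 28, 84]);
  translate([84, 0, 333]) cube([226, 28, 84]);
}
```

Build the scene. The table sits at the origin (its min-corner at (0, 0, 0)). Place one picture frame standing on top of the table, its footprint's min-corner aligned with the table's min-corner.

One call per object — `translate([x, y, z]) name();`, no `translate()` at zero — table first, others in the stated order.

table();
translate([0, 0, 768]) picture_frame();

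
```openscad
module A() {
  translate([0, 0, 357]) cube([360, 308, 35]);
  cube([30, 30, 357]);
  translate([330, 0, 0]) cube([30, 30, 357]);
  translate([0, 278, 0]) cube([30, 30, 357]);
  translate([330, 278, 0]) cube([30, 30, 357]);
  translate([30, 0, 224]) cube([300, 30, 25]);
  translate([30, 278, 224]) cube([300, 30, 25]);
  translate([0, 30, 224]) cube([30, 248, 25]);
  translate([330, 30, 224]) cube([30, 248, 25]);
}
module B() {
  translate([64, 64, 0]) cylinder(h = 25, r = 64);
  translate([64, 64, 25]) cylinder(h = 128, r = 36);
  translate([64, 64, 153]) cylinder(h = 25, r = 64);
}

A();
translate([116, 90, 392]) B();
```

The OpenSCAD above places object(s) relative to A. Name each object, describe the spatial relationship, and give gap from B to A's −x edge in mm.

A is a stool. B is a spool. The spool is on top of the stool, centred. The gap from the spool to the stool's −x edge is 116 mm.

The spool's min-x is at 116; the stool's min-x is 0; gap = 116 mm.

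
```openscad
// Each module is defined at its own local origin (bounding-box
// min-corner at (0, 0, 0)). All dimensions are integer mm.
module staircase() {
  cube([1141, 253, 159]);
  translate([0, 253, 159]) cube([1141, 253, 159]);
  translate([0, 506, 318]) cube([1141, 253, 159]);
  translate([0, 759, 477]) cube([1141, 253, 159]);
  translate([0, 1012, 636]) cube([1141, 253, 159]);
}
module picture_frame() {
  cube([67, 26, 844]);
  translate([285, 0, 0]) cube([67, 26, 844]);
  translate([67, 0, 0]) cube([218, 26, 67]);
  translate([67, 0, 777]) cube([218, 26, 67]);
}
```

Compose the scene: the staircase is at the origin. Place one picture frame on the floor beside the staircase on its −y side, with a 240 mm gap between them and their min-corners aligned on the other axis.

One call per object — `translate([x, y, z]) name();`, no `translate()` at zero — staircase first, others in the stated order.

staircase();
translate([0, -266, 0]) picture_frame();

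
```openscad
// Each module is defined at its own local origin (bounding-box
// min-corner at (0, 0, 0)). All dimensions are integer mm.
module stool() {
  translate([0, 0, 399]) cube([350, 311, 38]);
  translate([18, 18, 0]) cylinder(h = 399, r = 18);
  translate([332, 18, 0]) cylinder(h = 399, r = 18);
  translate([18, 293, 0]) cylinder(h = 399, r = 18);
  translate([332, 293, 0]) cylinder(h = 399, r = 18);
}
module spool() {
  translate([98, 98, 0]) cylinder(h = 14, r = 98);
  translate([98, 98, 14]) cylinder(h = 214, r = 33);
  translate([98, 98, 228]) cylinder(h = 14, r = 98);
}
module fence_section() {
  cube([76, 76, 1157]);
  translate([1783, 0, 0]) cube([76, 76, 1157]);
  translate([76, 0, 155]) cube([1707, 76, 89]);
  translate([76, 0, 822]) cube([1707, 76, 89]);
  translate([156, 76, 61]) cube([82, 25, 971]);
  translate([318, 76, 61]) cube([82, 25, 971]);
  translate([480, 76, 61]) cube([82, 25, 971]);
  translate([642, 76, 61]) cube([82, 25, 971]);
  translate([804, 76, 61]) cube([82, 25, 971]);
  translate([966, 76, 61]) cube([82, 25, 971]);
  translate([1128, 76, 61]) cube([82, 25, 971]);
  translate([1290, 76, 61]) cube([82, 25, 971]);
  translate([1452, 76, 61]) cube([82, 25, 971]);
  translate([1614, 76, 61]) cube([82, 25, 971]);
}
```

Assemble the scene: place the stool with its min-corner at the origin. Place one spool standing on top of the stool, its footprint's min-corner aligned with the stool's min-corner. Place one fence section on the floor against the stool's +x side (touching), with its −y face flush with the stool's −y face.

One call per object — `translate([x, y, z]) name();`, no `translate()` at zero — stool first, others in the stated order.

stool();
translate([0, 0, 437]) spool();
translate([350, 0, 0]) fence_section();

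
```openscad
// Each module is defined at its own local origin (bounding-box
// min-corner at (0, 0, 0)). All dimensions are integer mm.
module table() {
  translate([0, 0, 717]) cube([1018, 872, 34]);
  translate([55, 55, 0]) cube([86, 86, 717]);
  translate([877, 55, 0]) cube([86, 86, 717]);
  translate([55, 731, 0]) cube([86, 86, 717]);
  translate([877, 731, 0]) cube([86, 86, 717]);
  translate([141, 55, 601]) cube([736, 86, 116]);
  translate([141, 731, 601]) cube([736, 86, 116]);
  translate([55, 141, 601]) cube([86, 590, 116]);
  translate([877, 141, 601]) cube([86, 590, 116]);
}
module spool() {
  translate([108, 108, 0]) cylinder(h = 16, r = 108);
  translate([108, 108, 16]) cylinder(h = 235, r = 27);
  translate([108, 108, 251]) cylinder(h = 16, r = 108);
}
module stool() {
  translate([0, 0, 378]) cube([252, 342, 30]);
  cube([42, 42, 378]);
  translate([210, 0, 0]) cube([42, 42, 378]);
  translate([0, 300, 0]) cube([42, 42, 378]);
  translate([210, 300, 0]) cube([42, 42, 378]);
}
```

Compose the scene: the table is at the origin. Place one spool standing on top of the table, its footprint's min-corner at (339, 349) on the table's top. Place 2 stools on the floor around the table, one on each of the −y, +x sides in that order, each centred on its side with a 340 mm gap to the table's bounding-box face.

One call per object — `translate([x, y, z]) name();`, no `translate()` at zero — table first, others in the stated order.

table();
translate([339, 349, 751]) spool();
translate([383, -682, 0]) stool();
translate([1358, 265, 0]) stool();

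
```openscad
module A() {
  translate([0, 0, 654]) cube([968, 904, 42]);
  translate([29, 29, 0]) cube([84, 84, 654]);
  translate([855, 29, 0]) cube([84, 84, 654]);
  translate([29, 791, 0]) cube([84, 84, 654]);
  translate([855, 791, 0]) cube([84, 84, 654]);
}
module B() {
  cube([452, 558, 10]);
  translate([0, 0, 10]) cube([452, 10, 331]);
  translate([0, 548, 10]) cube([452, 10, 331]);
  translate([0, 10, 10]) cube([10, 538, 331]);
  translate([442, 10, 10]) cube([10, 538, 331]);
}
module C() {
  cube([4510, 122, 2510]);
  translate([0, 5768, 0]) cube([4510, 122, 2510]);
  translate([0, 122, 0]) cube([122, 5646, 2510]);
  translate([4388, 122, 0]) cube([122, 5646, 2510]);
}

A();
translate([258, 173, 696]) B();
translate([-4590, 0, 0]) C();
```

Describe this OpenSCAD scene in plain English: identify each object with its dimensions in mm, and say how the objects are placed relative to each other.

A is a rectangular dining table. The top is 968×904×42 mm with its upper surface at z = 696 mm. It stands on four 84×84 mm square legs, each inset 29 mm from the nearest pair of top edges, running from the floor to the underside of the top.

B is an open-topped rectangular box: outside dimensions 452×558×341 mm, with a uniform wall and base thickness of 10 mm. The base is a full 452×558 slab on the floor; four walls sit on top of the base. The front and back walls (the −y and +y sides) span the full width; the two side walls fit between them.

C is the wall frame of a small rectangular building: four walls, each 2510 mm tall and 122 mm thick, enclosing a footprint 4510 mm (x) by 5890 mm (y) outside-to-outside, with no floor or roof. The front and back walls (the −y and +y sides) span the full width; the two side walls fit between them.

The open box is on top of the table, centred. The house frame is on the floor beside the table on its −x side.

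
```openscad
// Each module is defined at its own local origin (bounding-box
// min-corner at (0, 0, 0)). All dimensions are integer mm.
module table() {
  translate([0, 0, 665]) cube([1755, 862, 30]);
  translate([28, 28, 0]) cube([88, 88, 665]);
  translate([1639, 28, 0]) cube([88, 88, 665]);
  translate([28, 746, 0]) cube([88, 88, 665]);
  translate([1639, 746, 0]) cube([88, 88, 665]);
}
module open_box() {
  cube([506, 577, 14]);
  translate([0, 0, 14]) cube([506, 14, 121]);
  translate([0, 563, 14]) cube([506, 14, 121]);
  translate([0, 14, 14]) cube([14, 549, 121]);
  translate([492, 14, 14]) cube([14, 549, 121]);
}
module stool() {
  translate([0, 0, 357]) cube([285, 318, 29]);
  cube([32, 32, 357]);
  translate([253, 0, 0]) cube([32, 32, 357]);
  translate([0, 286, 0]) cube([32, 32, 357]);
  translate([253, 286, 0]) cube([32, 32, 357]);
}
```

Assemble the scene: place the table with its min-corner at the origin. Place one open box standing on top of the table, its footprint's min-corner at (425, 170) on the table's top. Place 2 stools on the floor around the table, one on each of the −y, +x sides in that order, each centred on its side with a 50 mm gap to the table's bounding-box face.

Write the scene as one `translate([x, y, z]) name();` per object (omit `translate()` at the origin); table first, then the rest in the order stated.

table();
translate([425, 170, 695]) open_box();
translate([735, -368, 0]) stool();
translate([1805, 272, 0]) stool();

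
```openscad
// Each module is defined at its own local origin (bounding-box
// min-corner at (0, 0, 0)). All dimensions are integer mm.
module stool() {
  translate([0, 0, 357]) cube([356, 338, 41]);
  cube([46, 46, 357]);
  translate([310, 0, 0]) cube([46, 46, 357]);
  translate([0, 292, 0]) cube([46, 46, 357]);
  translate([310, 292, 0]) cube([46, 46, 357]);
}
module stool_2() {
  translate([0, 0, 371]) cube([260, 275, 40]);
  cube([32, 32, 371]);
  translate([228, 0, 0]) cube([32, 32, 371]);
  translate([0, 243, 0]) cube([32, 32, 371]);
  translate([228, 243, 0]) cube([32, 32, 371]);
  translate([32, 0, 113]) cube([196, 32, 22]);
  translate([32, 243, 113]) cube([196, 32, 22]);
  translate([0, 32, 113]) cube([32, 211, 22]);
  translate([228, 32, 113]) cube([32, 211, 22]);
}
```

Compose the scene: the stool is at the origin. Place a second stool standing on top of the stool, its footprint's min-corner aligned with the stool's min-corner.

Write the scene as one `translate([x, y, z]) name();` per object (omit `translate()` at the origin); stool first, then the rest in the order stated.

stool();
translate([0, 0, 398]) stool_2();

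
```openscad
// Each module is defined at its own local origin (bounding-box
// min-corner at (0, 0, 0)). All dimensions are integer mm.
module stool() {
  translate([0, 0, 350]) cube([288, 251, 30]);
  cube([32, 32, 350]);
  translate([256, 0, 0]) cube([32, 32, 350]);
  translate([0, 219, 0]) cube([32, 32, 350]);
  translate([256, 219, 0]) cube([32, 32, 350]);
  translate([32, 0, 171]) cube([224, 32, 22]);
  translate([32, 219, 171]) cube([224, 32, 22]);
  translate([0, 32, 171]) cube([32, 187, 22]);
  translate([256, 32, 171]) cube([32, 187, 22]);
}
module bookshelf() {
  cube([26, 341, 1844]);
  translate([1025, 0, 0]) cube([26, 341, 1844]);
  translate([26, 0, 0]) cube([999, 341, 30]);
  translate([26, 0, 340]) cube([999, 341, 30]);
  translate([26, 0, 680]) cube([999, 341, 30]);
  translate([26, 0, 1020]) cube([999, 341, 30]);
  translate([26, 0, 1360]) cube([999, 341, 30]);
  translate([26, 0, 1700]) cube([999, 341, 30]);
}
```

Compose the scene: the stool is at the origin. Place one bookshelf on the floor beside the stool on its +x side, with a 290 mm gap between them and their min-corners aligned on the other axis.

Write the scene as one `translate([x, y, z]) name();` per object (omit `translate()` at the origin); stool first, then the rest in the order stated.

stool();
translate([578, 0, 0]) bookshelf();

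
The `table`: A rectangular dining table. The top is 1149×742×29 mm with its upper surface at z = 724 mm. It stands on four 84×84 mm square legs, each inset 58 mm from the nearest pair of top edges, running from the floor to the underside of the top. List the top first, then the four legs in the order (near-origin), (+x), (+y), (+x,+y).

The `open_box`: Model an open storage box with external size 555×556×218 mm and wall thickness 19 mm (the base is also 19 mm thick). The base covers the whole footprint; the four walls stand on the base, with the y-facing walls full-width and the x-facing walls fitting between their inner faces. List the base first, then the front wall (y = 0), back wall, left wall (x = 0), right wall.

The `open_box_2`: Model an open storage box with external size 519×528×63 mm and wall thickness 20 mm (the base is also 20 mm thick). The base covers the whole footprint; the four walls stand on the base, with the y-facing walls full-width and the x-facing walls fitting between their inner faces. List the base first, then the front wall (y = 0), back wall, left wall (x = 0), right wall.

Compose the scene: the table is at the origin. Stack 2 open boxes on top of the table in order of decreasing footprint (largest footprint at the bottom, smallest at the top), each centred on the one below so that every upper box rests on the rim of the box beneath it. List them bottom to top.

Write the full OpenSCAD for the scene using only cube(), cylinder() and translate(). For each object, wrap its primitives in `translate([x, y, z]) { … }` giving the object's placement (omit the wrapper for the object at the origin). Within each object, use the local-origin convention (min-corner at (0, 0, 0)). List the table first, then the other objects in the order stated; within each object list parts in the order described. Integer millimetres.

translate([0, 0, 695]) cube([1149, 742, 29]);
translate([58, 58, 0]) cube([84, 84, 695]);
translate([1007, 58, 0]) cube([84, 84, 695]);
translate([58, 600, 0]) cube([84, 84, 695]);
translate([1007, 600, 0]) cube([84, 84, 695]);
translate([297, 93, 724]) {
  cube([555, 556, 19]);
  translate([0, 0, 19]) cube([555, 19, 199]);
  translate([0, 537, 19]) cube([555, 19, 199]);
  translate([0, 19, 19]) cube([19, 518, 199]);
  translate([536, 19, 19]) cube([19, 518, 199]);
}
translate([315, 107, 942]) {
  cube([519, 528, 20]);
  translate([0, 0, 20]) cube([519, 20, 43]);
  translate([0, 508, 20]) cube([519, 20, 43]);
  translate([0, 20, 20]) cube([20, 488, 43]);
  translate([499, 20, 20]) cube([20, 488, 43]);
}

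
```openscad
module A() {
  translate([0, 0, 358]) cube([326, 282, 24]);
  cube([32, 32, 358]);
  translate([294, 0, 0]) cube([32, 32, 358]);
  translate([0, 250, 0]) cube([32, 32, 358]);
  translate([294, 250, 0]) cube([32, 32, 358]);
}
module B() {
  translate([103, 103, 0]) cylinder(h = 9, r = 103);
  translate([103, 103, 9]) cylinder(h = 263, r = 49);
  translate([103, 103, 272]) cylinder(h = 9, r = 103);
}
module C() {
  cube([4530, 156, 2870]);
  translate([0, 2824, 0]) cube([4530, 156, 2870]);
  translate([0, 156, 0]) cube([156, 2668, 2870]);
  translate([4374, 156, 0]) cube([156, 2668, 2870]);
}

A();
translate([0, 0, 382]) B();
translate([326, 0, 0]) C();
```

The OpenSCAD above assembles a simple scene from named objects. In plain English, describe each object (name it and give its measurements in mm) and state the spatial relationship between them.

A is a simple wooden stool: a rectangular seat 326 mm (x) by 282 mm (y), 24 mm thick, top face at z = 382 mm, on four square legs, each 32×32 mm in cross-section. The legs rest on z = 0, each flush with a corner of the seat.

B is a spool: two coaxial disc flanges of radius 103 mm and thickness 9 mm, joined by a core cylinder of radius 49 mm and height 263 mm. The lower flange rests on z = 0 and the three cylinders share a vertical axis.

C is a box-shaped house frame (walls only): outside footprint 4530×2980 mm, wall height 2870 mm, wall thickness 156 mm. The two y-facing walls run the full x-width; the two x-facing walls fit between the inner faces of the y-facing walls.

The spool is on top of the stool. The house frame is against the stool's +x side, with their −y faces flush.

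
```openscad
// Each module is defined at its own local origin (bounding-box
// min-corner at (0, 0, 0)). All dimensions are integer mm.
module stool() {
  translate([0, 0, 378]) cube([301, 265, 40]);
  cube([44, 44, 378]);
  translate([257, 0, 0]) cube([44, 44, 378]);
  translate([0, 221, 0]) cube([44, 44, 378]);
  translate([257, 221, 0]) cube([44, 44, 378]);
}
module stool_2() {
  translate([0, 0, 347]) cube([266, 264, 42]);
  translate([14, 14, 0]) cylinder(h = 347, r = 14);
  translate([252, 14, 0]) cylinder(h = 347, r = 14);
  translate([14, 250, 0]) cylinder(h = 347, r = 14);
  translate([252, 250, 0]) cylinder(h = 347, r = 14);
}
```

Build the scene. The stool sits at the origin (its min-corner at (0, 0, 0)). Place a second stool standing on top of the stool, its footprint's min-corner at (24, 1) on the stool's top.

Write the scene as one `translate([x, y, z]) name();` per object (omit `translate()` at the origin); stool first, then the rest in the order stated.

stool();
translate([24, 1, 418]) stool_2();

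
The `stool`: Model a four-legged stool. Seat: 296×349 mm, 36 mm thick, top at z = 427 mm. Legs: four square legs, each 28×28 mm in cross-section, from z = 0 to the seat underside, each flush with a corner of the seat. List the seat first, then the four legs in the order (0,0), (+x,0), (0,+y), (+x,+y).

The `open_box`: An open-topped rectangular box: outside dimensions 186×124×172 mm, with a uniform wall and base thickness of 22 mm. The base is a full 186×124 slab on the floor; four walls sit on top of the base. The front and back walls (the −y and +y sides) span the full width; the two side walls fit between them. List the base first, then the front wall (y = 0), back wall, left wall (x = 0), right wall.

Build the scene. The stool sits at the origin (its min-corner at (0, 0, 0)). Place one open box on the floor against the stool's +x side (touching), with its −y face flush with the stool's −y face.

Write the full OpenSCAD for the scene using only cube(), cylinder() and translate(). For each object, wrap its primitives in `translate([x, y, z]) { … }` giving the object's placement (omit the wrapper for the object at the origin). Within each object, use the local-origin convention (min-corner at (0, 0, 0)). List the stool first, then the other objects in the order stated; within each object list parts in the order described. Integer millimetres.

translate([0, 0, 391]) cube([296, 349, 36]);
cube([28, 28, 391]);
translate([268, 0, 0]) cube([28, 28, 391]);
translate([0, 321, 0]) cube([28, 28, 391]);
translate([268, 321, 0]) cube([28, 28, 391]);
translate([296, 0, 0]) {
  cube([186, 124, 22]);
  translate([0, 0, 22]) cube([186, 22, 150]);
  translate([0, 102, 22]) cube([186, 22, 150]);
  translate([0, 22, 22]) cube([22, 80, 150]);
  translate([164, 22, 22]) cube([22, 80, 150]);
}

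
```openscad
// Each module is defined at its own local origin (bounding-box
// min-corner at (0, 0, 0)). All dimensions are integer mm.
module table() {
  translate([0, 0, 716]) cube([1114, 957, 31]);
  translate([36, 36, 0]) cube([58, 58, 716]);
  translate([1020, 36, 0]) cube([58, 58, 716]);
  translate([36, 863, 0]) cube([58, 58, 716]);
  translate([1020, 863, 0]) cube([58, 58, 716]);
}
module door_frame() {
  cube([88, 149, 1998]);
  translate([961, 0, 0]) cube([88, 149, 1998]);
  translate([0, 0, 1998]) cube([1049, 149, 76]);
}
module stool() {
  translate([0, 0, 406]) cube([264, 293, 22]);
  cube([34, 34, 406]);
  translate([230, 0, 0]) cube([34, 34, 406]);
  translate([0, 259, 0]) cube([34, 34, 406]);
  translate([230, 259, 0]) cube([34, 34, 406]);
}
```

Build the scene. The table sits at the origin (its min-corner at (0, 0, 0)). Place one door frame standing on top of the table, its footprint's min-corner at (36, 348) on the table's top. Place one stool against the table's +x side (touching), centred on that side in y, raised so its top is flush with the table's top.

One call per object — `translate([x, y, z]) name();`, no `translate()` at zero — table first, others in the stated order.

table();
translate([36, 348, 747]) door_frame();
translate([1114, 332, 319]) stool();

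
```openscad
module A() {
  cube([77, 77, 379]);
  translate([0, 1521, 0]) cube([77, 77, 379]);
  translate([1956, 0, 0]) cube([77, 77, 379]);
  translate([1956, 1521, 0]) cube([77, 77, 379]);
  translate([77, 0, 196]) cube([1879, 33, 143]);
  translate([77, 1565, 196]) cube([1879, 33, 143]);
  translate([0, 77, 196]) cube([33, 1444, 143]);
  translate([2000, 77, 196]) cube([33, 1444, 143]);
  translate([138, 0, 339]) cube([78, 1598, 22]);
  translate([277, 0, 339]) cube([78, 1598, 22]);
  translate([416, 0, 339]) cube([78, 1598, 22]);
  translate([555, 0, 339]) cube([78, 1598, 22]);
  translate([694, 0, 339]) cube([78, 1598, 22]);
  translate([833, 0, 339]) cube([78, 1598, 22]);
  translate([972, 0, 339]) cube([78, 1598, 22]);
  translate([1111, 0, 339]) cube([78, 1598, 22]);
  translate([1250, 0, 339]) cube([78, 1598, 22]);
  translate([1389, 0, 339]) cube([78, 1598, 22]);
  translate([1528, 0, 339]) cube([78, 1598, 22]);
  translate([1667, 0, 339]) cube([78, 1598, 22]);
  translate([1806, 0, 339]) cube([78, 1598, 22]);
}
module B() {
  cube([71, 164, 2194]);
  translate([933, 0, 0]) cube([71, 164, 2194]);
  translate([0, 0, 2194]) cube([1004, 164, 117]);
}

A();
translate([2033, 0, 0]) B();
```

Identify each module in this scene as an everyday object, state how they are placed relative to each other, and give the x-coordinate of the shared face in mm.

The bed frame's +x face and the door frame's −x face are both at x = 2033 mm.

A is a bed frame. B is a door frame. The door frame is against the bed frame's +x side, with their −y faces flush. The x-coordinate of the shared face is 2033 mm.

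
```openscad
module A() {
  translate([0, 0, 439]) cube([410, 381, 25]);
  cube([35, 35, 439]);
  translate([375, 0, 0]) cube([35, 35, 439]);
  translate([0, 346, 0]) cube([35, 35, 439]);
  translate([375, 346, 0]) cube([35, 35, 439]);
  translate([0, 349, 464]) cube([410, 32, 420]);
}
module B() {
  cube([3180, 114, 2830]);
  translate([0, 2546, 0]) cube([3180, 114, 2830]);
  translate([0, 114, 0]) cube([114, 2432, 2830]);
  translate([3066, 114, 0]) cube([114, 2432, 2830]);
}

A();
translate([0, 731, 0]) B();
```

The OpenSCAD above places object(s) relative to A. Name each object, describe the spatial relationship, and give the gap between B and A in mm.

A is a chair. B is a house frame. The house frame is on the floor beside the chair on its +y side. The gap between the house frame and the chair is 350 mm.

The house frame's nearest face is 350 mm from the chair's +y face.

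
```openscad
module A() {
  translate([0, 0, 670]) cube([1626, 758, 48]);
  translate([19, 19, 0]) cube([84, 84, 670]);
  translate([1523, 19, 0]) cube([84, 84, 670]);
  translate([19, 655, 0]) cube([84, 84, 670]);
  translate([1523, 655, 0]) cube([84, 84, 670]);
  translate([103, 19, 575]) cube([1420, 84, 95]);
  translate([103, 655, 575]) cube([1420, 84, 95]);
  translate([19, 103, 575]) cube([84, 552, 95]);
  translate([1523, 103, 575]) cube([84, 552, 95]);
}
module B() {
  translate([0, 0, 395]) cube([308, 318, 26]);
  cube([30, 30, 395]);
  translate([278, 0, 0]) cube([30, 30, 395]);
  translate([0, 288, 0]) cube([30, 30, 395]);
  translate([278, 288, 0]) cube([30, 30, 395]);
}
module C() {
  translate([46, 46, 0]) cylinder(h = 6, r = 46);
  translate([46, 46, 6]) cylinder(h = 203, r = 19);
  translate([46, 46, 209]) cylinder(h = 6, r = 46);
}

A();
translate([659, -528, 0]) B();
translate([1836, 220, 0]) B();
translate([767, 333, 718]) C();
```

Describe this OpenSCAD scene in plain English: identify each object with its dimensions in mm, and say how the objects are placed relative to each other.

A is a table with a 1626×758 mm rectangular top, 48 mm thick, top surface at z = 718 mm, supported by four 84×84 mm square legs, each inset 19 mm from the nearest pair of top edges, running from the floor. Four apron rails, 84 mm thick and 95 mm tall, run between adjacent legs with their top edges flush with the underside of the top and their outer faces flush with the legs' outer faces.

B is a four-legged stool. The seat is a 308×318×26 mm slab whose top surface is at z = 421 mm; four square legs, each 30×30 mm in cross-section, run from the floor (z = 0) to the underside of the seat, each flush with a corner of the seat.

C is a spool: two coaxial disc flanges of radius 46 mm and thickness 6 mm, joined by a core cylinder of radius 19 mm and height 203 mm. The lower flange rests on z = 0 and the three cylinders share a vertical axis.

Two stools sit around the table at the −y, +x sides. The spool is on top of the table, centred.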